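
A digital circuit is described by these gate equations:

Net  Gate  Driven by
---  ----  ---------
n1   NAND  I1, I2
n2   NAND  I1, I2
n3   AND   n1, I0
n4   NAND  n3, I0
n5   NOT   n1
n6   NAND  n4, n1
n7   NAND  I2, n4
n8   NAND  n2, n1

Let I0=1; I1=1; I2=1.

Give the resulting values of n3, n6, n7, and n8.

n1 = I1 NAND I2 = 1 NAND 1 = 0
n2 = I1 NAND I2 = 1 NAND 1 = 0
n3 = n1 AND I0 = 0 AND 1 = 0
n4 = n3 NAND I0 = 0 NAND 1 = 1
n6 = n4 NAND n1 = 1 NAND 0 = 1
n7 = I2 NAND n4 = 1 NAND 1 = 0
n8 = n2 NAND n1 = 0 NAND 0 = 1

n3 = 0, n6 = 1, n7 = 0, n8 = 1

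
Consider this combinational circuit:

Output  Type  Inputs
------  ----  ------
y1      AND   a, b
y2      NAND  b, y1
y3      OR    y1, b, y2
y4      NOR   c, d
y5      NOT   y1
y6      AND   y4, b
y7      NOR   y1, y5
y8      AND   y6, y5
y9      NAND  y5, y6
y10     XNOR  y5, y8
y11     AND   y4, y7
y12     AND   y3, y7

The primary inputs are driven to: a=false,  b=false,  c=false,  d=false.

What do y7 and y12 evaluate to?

y1 = a AND b = false AND false = false
y2 = b NAND y1 = false NAND false = true
y3 = y1 OR b OR y2 = false OR false OR true = true
y5 = NOT y1 = NOT false = true
y7 = y1 NOR y5 = false NOR true = false
y12 = y3 AND y7 = true AND false = false

y7 = false, y12 = false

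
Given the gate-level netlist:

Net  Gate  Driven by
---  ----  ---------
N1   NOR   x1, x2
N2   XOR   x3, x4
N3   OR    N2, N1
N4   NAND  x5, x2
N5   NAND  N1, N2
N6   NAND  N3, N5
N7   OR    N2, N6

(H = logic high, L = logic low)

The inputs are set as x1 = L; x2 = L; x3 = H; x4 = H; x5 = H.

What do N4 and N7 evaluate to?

N4 = H  N7 = L

N1 = x1 NOR x2 = L NOR L = H
N2 = x3 XOR x4 = H XOR H = L
N3 = N2 OR N1 = L OR H = H
N4 = x5 NAND x2 = H NAND L = H
N5 = N1 NAND N2 = H NAND L = H
N6 = N3 NAND N5 = H NAND H = L
N7 = N2 OR N6 = L OR L = L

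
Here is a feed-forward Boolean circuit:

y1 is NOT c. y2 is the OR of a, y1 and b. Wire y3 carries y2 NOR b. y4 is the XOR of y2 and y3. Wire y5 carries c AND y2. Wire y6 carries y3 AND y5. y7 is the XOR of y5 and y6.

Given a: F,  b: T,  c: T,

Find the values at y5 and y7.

y5 = T, y7 = T

y1 = NOT c = NOT T = F
y2 = a OR y1 OR b = F OR F OR T = T
y3 = y2 NOR b = T NOR T = F
y5 = c AND y2 = T AND T = T
y6 = y3 AND y5 = F AND T = F
y7 = y5 XOR y6 = T XOR F = T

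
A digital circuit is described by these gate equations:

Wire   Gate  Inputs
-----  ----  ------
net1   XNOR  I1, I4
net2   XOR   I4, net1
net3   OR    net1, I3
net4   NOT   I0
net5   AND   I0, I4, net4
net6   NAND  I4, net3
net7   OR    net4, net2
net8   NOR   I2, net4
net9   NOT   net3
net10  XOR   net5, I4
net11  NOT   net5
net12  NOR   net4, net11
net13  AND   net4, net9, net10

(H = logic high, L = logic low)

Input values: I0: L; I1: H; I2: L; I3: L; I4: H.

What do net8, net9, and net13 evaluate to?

net1 = I1 XNOR I4 = H XNOR H = H
net3 = net1 OR I3 = H OR L = H
net4 = NOT I0 = NOT L = H
net5 = I0 AND I4 AND net4 = L AND H AND H = L
net8 = I2 NOR net4 = L NOR H = L
net9 = NOT net3 = NOT H = L
net10 = net5 XOR I4 = L XOR H = H
net13 = net4 AND net9 AND net10 = H AND L AND H = L

net8 = L, net9 = L, net13 = L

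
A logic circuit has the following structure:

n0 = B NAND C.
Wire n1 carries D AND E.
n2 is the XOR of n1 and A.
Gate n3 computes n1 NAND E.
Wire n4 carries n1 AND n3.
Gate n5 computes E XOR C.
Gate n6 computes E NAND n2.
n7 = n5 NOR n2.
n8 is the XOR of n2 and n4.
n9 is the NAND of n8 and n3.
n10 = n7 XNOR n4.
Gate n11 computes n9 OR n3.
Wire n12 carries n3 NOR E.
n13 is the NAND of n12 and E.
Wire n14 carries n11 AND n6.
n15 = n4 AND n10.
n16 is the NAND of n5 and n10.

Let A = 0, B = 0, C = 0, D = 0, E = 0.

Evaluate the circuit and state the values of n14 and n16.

n1 = D AND E = 0 AND 0 = 0
n2 = n1 XOR A = 0 XOR 0 = 0
n3 = n1 NAND E = 0 NAND 0 = 1
n4 = n1 AND n3 = 0 AND 1 = 0
n5 = E XOR C = 0 XOR 0 = 0
n6 = E NAND n2 = 0 NAND 0 = 1
n7 = n5 NOR n2 = 0 NOR 0 = 1
n8 = n2 XOR n4 = 0 XOR 0 = 0
n9 = n8 NAND n3 = 0 NAND 1 = 1
n10 = n7 XNOR n4 = 1 XNOR 0 = 0
n11 = n9 OR n3 = 1 OR 1 = 1
n14 = n11 AND n6 = 1 AND 1 = 1
n16 = n5 NAND n10 = 0 NAND 0 = 1

n14 = 1, n16 = 1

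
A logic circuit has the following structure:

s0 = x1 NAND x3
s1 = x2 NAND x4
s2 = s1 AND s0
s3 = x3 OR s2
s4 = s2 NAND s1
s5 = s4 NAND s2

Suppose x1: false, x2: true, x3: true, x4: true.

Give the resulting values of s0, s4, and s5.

s0 = true; s4 = true; s5 = true

s0 = x1 NAND x3 = false NAND true = true
s1 = x2 NAND x4 = true NAND true = false
s2 = s1 AND s0 = false AND true = false
s4 = s2 NAND s1 = false NAND false = true
s5 = s4 NAND s2 = true NAND false = true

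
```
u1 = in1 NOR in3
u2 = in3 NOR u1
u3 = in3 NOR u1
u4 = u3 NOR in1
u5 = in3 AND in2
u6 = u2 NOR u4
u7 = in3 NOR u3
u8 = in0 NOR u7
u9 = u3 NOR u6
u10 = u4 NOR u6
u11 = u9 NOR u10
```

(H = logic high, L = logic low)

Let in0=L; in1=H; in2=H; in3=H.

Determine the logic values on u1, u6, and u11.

u1 = in1 NOR in3 = H NOR H = L
u2 = in3 NOR u1 = H NOR L = L
u3 = in3 NOR u1 = H NOR L = L
u4 = u3 NOR in1 = L NOR H = L
u6 = u2 NOR u4 = L NOR L = H
u9 = u3 NOR u6 = L NOR H = L
u10 = u4 NOR u6 = L NOR H = L
u11 = u9 NOR u10 = L NOR L = H

u1 = L  u6 = H  u11 = H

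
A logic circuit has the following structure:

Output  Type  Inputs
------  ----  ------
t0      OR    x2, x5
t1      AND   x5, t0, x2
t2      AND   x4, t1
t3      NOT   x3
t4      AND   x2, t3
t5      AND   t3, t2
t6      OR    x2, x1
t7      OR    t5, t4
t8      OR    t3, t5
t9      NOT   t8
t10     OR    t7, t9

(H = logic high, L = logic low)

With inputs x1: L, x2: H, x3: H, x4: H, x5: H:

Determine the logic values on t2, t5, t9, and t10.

t0 = x2 OR x5 = H OR H = H
t1 = x5 AND t0 AND x2 = H AND H AND H = H
t2 = x4 AND t1 = H AND H = H
t3 = NOT x3 = NOT H = L
t4 = x2 AND t3 = H AND L = L
t5 = t3 AND t2 = L AND H = L
t7 = t5 OR t4 = L OR L = L
t8 = t3 OR t5 = L OR L = L
t9 = NOT t8 = NOT L = H
t10 = t7 OR t9 = L OR H = H

t2 = H, t5 = L, t9 = H, t10 = H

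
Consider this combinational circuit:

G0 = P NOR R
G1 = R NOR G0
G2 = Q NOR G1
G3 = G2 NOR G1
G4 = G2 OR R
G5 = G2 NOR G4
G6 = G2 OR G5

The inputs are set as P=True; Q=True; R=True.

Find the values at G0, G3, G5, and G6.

G0 = P NOR R = True NOR True = False
G1 = R NOR G0 = True NOR False = False
G2 = Q NOR G1 = True NOR False = False
G3 = G2 NOR G1 = False NOR False = True
G4 = G2 OR R = False OR True = True
G5 = G2 NOR G4 = False NOR True = False
G6 = G2 OR G5 = False OR False = False

G0 = False; G3 = True; G5 = False; G6 = False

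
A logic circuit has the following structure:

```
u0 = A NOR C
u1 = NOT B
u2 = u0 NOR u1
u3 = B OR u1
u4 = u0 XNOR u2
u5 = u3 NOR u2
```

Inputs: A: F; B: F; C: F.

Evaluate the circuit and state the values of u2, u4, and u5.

u0 = A NOR C = F NOR F = T
u1 = NOT B = NOT F = T
u2 = u0 NOR u1 = T NOR T = F
u3 = B OR u1 = F OR T = T
u4 = u0 XNOR u2 = T XNOR F = F
u5 = u3 NOR u2 = T NOR F = F

u2 = F, u4 = F, u5 = F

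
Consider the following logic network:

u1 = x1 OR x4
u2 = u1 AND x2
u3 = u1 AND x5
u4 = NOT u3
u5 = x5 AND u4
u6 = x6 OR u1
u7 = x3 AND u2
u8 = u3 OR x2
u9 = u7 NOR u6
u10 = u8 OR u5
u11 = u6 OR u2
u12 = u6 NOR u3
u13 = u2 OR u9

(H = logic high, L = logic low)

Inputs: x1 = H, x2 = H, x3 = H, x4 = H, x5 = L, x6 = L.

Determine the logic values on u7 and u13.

u7 = H, u13 = H

u1 = x1 OR x4 = H OR H = H
u2 = u1 AND x2 = H AND H = H
u6 = x6 OR u1 = L OR H = H
u7 = x3 AND u2 = H AND H = H
u9 = u7 NOR u6 = H NOR H = L
u13 = u2 OR u9 = H OR L = H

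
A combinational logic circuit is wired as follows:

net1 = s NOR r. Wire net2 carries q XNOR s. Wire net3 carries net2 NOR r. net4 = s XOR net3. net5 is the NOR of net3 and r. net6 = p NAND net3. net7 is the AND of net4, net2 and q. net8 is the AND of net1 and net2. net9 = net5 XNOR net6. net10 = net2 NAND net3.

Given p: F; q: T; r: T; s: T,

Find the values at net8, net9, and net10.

net8 = F; net9 = F; net10 = T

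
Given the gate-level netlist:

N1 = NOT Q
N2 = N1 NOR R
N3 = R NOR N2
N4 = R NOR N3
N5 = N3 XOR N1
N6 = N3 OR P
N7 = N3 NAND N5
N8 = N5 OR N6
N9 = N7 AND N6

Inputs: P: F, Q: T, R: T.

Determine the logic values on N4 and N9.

N4 = F; N9 = F

N1 = NOT Q = NOT T = F
N2 = N1 NOR R = F NOR T = F
N3 = R NOR N2 = T NOR F = F
N4 = R NOR N3 = T NOR F = F
N5 = N3 XOR N1 = F XOR F = F
N6 = N3 OR P = F OR F = F
N7 = N3 NAND N5 = F NAND F = T
N9 = N7 AND N6 = T AND F = F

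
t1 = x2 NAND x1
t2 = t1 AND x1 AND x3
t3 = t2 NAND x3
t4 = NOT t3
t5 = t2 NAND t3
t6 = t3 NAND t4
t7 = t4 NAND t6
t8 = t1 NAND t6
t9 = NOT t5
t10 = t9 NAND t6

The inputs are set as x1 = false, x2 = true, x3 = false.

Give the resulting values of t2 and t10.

t1 = x2 NAND x1 = true NAND false = true
t2 = t1 AND x1 AND x3 = true AND false AND false = false
t3 = t2 NAND x3 = false NAND false = true
t4 = NOT t3 = NOT true = false
t5 = t2 NAND t3 = false NAND true = true
t6 = t3 NAND t4 = true NAND false = true
t9 = NOT t5 = NOT true = false
t10 = t9 NAND t6 = false NAND true = true

t2 = false, t10 = true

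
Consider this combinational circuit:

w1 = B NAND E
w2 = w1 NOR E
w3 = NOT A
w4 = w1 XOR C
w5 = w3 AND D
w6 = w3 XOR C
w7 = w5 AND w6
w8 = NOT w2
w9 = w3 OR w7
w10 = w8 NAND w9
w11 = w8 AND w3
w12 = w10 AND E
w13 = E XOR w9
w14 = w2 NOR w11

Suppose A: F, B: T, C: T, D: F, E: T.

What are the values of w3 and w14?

w1 = B NAND E = T NAND T = F
w2 = w1 NOR E = F NOR T = F
w3 = NOT A = NOT F = T
w8 = NOT w2 = NOT F = T
w11 = w8 AND w3 = T AND T = T
w14 = w2 NOR w11 = F NOR T = F

w3 = T; w14 = F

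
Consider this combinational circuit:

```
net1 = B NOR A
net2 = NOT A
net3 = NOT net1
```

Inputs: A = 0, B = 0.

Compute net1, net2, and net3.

net1 = B NOR A = 0 NOR 0 = 1
net2 = NOT A = NOT 0 = 1
net3 = NOT net1 = NOT 1 = 0

net1 = 1, net2 = 1, net3 = 0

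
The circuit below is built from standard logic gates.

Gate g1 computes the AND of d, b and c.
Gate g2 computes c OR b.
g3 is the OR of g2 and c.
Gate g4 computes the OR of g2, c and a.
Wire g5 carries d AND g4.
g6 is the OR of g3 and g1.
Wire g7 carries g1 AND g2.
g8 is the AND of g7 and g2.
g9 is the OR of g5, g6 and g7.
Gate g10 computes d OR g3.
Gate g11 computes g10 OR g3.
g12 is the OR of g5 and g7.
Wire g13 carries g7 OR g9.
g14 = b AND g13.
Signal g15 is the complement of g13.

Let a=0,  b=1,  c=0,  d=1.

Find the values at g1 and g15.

g1 = 0  g15 = 0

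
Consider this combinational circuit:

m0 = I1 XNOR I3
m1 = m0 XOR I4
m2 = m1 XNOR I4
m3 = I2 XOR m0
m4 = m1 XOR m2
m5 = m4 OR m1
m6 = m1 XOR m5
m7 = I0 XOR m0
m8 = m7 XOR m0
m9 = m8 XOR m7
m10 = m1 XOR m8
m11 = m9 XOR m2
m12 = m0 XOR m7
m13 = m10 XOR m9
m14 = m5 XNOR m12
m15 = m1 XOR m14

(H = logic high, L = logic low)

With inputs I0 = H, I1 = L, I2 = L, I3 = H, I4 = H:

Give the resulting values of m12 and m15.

m0 = I1 XNOR I3 = L XNOR H = L
m1 = m0 XOR I4 = L XOR H = H
m2 = m1 XNOR I4 = H XNOR H = H
m4 = m1 XOR m2 = H XOR H = L
m5 = m4 OR m1 = L OR H = H
m7 = I0 XOR m0 = H XOR L = H
m12 = m0 XOR m7 = L XOR H = H
m14 = m5 XNOR m12 = H XNOR H = H
m15 = m1 XOR m14 = H XOR H = L

m12 = H; m15 = L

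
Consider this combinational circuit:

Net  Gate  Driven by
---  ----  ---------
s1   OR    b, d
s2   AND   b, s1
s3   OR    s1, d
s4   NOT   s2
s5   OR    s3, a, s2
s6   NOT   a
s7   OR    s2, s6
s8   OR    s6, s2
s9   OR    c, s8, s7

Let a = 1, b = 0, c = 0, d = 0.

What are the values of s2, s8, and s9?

s2 = 0, s8 = 0, s9 = 0

s1 = b OR d = 0 OR 0 = 0
s2 = b AND s1 = 0 AND 0 = 0
s6 = NOT a = NOT 1 = 0
s7 = s2 OR s6 = 0 OR 0 = 0
s8 = s6 OR s2 = 0 OR 0 = 0
s9 = c OR s8 OR s7 = 0 OR 0 OR 0 = 0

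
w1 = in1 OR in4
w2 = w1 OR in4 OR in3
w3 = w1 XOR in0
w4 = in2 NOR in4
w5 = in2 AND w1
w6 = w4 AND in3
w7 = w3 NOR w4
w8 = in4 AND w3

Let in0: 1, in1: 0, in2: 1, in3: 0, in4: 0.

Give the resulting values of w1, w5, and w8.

w1 = 0  w5 = 0  w8 = 0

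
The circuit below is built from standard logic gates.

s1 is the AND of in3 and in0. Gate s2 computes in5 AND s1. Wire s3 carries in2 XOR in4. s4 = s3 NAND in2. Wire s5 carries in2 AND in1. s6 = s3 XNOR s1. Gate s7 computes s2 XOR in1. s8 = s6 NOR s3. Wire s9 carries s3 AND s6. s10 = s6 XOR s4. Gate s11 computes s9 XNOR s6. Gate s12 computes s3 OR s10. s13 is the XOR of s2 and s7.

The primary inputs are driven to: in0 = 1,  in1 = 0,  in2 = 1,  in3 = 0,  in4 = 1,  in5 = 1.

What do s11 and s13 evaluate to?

s11 = 0, s13 = 0

s1 = in3 AND in0 = 0 AND 1 = 0
s2 = in5 AND s1 = 1 AND 0 = 0
s3 = in2 XOR in4 = 1 XOR 1 = 0
s6 = s3 XNOR s1 = 0 XNOR 0 = 1
s7 = s2 XOR in1 = 0 XOR 0 = 0
s9 = s3 AND s6 = 0 AND 1 = 0
s11 = s9 XNOR s6 = 0 XNOR 1 = 0
s13 = s2 XOR s7 = 0 XOR 0 = 0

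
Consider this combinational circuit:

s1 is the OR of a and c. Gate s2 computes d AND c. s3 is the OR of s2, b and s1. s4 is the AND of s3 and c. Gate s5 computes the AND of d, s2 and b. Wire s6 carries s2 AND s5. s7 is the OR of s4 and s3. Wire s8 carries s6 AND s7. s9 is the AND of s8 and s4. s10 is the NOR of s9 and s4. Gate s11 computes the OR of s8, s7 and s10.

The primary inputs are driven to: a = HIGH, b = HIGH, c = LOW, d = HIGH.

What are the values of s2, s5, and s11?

s1 = a OR c = HIGH OR LOW = HIGH
s2 = d AND c = HIGH AND LOW = LOW
s3 = s2 OR b OR s1 = LOW OR HIGH OR HIGH = HIGH
s4 = s3 AND c = HIGH AND LOW = LOW
s5 = d AND s2 AND b = HIGH AND LOW AND HIGH = LOW
s6 = s2 AND s5 = LOW AND LOW = LOW
s7 = s4 OR s3 = LOW OR HIGH = HIGH
s8 = s6 AND s7 = LOW AND HIGH = LOW
s9 = s8 AND s4 = LOW AND LOW = LOW
s10 = s9 NOR s4 = LOW NOR LOW = HIGH
s11 = s8 OR s7 OR s10 = LOW OR HIGH OR HIGH = HIGH

s2 = LOW, s5 = LOW, s11 = HIGH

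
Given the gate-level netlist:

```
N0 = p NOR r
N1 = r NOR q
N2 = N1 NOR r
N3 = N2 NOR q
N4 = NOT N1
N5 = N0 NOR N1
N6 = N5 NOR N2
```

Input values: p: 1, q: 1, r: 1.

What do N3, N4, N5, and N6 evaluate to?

N0 = p NOR r = 1 NOR 1 = 0
N1 = r NOR q = 1 NOR 1 = 0
N2 = N1 NOR r = 0 NOR 1 = 0
N3 = N2 NOR q = 0 NOR 1 = 0
N4 = NOT N1 = NOT 0 = 1
N5 = N0 NOR N1 = 0 NOR 0 = 1
N6 = N5 NOR N2 = 1 NOR 0 = 0

N3 = 0; N4 = 1; N5 = 1; N6 = 0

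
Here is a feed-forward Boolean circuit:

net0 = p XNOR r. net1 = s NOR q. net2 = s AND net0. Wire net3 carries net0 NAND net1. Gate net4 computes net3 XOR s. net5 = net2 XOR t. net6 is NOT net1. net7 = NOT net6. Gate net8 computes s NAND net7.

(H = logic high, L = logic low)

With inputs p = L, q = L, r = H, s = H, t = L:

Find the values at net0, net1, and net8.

net0 = p XNOR r = L XNOR H = L
net1 = s NOR q = H NOR L = L
net6 = NOT net1 = NOT L = H
net7 = NOT net6 = NOT H = L
net8 = s NAND net7 = H NAND L = H

net0 = L, net1 = L, net8 = H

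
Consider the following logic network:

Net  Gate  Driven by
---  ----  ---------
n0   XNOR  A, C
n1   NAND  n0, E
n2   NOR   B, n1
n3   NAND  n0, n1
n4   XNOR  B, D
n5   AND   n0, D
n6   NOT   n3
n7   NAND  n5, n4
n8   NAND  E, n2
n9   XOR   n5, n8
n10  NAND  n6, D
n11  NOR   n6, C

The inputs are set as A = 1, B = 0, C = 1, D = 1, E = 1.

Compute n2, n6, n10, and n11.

n0 = A XNOR C = 1 XNOR 1 = 1
n1 = n0 NAND E = 1 NAND 1 = 0
n2 = B NOR n1 = 0 NOR 0 = 1
n3 = n0 NAND n1 = 1 NAND 0 = 1
n6 = NOT n3 = NOT 1 = 0
n10 = n6 NAND D = 0 NAND 1 = 1
n11 = n6 NOR C = 0 NOR 1 = 0

n2 = 1; n6 = 0; n10 = 1; n11 = 0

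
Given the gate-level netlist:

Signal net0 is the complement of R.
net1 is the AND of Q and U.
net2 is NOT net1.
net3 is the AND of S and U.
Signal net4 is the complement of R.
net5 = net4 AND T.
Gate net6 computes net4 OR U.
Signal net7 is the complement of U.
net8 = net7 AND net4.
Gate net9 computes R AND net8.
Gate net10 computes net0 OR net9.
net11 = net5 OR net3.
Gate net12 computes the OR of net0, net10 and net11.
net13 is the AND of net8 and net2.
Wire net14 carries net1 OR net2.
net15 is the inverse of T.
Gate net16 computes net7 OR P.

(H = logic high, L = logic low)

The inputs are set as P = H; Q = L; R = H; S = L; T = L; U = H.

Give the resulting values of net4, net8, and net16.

net4 = L, net8 = L, net16 = H

net4 = NOT R = NOT H = L
net7 = NOT U = NOT H = L
net8 = net7 AND net4 = L AND L = L
net16 = net7 OR P = L OR H = H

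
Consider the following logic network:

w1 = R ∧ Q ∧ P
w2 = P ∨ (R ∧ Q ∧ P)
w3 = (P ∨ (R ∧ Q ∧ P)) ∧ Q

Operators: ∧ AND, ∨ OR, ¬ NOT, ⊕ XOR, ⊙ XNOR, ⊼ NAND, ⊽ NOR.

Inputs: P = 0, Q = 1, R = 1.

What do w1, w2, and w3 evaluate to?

w1 = 1 ∧ 1 ∧ 0 = 0
w2 = 0 ∨ (1 ∧ 1 ∧ 0) = 0
w3 = (0 ∨ (1 ∧ 1 ∧ 0)) ∧ 1 = 0

w1 = 0, w2 = 0, w3 = 0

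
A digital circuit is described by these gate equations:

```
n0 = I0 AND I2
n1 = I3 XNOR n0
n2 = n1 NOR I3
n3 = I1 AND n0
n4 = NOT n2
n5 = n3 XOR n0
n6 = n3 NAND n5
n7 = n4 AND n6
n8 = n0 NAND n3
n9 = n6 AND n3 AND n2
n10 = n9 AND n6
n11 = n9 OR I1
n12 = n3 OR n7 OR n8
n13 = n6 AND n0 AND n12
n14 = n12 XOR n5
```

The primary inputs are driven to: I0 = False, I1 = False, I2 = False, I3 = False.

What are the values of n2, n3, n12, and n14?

n0 = I0 AND I2 = False AND False = False
n1 = I3 XNOR n0 = False XNOR False = True
n2 = n1 NOR I3 = True NOR False = False
n3 = I1 AND n0 = False AND False = False
n4 = NOT n2 = NOT False = True
n5 = n3 XOR n0 = False XOR False = False
n6 = n3 NAND n5 = False NAND False = True
n7 = n4 AND n6 = True AND True = True
n8 = n0 NAND n3 = False NAND False = True
n12 = n3 OR n7 OR n8 = False OR True OR True = True
n14 = n12 XOR n5 = True XOR False = True

n2 = False, n3 = False, n12 = True, n14 = True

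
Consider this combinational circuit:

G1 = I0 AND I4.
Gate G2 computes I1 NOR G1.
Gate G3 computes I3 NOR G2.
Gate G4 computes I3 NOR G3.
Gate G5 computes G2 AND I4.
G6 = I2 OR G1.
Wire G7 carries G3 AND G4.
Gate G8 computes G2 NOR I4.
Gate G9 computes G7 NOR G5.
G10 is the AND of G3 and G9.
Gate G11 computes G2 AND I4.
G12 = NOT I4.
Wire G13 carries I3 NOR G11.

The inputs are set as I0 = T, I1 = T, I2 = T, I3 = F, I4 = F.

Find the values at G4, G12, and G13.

G4 = F, G12 = T, G13 = T

G1 = I0 AND I4 = T AND F = F
G2 = I1 NOR G1 = T NOR F = F
G3 = I3 NOR G2 = F NOR F = T
G4 = I3 NOR G3 = F NOR T = F
G11 = G2 AND I4 = F AND F = F
G12 = NOT I4 = NOT F = T
G13 = I3 NOR G11 = F NOR F = T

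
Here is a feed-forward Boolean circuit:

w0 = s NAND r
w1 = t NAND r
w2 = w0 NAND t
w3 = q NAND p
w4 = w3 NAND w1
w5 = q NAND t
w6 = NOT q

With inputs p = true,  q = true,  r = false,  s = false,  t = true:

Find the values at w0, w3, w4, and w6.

w0 = s NAND r = false NAND false = true
w1 = t NAND r = true NAND false = true
w3 = q NAND p = true NAND true = false
w4 = w3 NAND w1 = false NAND true = true
w6 = NOT q = NOT true = false

w0 = true, w3 = false, w4 = true, w6 = false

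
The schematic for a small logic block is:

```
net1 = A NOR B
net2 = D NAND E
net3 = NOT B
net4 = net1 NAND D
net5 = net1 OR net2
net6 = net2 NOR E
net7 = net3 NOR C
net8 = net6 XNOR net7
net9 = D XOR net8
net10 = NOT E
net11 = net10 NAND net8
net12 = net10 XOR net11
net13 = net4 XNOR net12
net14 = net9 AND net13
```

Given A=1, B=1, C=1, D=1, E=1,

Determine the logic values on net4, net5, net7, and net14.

net1 = A NOR B = 1 NOR 1 = 0
net2 = D NAND E = 1 NAND 1 = 0
net3 = NOT B = NOT 1 = 0
net4 = net1 NAND D = 0 NAND 1 = 1
net5 = net1 OR net2 = 0 OR 0 = 0
net6 = net2 NOR E = 0 NOR 1 = 0
net7 = net3 NOR C = 0 NOR 1 = 0
net8 = net6 XNOR net7 = 0 XNOR 0 = 1
net9 = D XOR net8 = 1 XOR 1 = 0
net10 = NOT E = NOT 1 = 0
net11 = net10 NAND net8 = 0 NAND 1 = 1
net12 = net10 XOR net11 = 0 XOR 1 = 1
net13 = net4 XNOR net12 = 1 XNOR 1 = 1
net14 = net9 AND net13 = 0 AND 1 = 0

net4 = 1; net5 = 0; net7 = 0; net14 = 0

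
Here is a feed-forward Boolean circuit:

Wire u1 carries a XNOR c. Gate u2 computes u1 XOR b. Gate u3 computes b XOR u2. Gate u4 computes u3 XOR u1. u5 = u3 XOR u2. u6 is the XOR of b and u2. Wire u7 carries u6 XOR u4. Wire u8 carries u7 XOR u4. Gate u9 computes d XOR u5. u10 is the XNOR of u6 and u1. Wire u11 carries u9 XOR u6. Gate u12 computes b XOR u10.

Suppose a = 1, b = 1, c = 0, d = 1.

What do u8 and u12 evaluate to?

u8 = 0, u12 = 0

u1 = a XNOR c = 1 XNOR 0 = 0
u2 = u1 XOR b = 0 XOR 1 = 1
u3 = b XOR u2 = 1 XOR 1 = 0
u4 = u3 XOR u1 = 0 XOR 0 = 0
u6 = b XOR u2 = 1 XOR 1 = 0
u7 = u6 XOR u4 = 0 XOR 0 = 0
u8 = u7 XOR u4 = 0 XOR 0 = 0
u10 = u6 XNOR u1 = 0 XNOR 0 = 1
u12 = b XOR u10 = 1 XOR 1 = 0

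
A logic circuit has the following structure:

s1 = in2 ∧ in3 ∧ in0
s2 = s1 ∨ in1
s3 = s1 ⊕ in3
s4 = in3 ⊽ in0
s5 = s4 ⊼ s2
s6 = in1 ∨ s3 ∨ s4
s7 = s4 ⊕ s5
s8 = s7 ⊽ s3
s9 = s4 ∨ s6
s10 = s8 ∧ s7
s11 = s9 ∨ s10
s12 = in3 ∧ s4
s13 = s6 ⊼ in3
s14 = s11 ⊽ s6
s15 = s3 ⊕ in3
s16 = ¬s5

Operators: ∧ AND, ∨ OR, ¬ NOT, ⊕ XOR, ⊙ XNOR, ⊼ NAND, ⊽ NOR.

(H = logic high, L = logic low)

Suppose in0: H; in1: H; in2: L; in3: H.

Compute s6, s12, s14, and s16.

s6 = H; s12 = L; s14 = L; s16 = L

s1 = in2 AND in3 AND in0 = L AND H AND H = L
s2 = s1 OR in1 = L OR H = H
s3 = s1 XOR in3 = L XOR H = H
s4 = in3 NOR in0 = H NOR H = L
s5 = s4 NAND s2 = L NAND H = H
s6 = in1 OR s3 OR s4 = H OR H OR L = H
s7 = s4 XOR s5 = L XOR H = H
s8 = s7 NOR s3 = H NOR H = L
s9 = s4 OR s6 = L OR H = H
s10 = s8 AND s7 = L AND H = L
s11 = s9 OR s10 = H OR L = H
s12 = in3 AND s4 = H AND L = L
s14 = s11 NOR s6 = H NOR H = L
s16 = NOT s5 = NOT H = L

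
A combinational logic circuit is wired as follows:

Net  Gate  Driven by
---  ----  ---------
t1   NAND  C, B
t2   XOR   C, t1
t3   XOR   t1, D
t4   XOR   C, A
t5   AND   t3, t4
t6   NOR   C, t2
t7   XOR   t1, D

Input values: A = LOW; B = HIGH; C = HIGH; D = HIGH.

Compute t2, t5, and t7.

t1 = C NAND B = HIGH NAND HIGH = LOW
t2 = C XOR t1 = HIGH XOR LOW = HIGH
t3 = t1 XOR D = LOW XOR HIGH = HIGH
t4 = C XOR A = HIGH XOR LOW = HIGH
t5 = t3 AND t4 = HIGH AND HIGH = HIGH
t7 = t1 XOR D = LOW XOR HIGH = HIGH

t2 = HIGH, t5 = HIGH, t7 = HIGH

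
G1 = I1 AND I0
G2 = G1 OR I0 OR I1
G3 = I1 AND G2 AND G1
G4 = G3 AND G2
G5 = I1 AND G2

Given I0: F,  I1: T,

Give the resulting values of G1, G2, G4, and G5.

G1 = F, G2 = T, G4 = F, G5 = T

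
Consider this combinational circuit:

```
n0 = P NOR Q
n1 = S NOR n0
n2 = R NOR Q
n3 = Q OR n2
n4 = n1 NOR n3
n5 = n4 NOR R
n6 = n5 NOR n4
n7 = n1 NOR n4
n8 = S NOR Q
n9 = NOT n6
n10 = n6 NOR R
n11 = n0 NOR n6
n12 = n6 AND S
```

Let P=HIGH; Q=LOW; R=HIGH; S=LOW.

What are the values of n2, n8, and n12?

n0 = P NOR Q = HIGH NOR LOW = LOW
n1 = S NOR n0 = LOW NOR LOW = HIGH
n2 = R NOR Q = HIGH NOR LOW = LOW
n3 = Q OR n2 = LOW OR LOW = LOW
n4 = n1 NOR n3 = HIGH NOR LOW = LOW
n5 = n4 NOR R = LOW NOR HIGH = LOW
n6 = n5 NOR n4 = LOW NOR LOW = HIGH
n8 = S NOR Q = LOW NOR LOW = HIGH
n12 = n6 AND S = HIGH AND LOW = LOW

n2 = LOW  n8 = HIGH  n12 = LOW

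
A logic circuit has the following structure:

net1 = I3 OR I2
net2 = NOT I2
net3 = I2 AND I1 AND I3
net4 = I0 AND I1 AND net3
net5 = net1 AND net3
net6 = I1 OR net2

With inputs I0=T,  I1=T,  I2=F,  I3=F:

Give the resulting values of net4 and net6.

net4 = F, net6 = T

net2 = NOT I2 = NOT F = T
net3 = I2 AND I1 AND I3 = F AND T AND F = F
net4 = I0 AND I1 AND net3 = T AND T AND F = F
net6 = I1 OR net2 = T OR T = T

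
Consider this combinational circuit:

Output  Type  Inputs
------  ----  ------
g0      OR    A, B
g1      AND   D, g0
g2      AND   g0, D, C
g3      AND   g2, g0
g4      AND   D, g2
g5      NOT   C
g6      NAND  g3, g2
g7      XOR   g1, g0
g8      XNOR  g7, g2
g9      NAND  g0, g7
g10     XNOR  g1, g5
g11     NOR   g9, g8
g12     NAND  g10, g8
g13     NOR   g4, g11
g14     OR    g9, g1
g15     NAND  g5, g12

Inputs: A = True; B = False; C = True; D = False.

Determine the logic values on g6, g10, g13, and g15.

g6 = True, g10 = True, g13 = False, g15 = True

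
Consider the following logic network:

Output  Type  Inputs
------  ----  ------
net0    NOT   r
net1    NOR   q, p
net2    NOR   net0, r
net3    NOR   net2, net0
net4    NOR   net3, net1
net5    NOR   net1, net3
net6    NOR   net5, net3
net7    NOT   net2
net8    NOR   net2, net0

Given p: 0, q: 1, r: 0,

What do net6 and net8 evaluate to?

net0 = NOT r = NOT 0 = 1
net1 = q NOR p = 1 NOR 0 = 0
net2 = net0 NOR r = 1 NOR 0 = 0
net3 = net2 NOR net0 = 0 NOR 1 = 0
net5 = net1 NOR net3 = 0 NOR 0 = 1
net6 = net5 NOR net3 = 1 NOR 0 = 0
net8 = net2 NOR net0 = 0 NOR 1 = 0

net6 = 0, net8 = 0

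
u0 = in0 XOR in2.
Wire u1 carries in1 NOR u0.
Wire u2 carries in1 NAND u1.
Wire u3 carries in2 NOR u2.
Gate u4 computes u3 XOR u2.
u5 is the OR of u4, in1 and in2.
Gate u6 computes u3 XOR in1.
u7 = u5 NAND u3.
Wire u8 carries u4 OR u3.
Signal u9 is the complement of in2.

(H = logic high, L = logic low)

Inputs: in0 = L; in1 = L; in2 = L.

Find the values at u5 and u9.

u5 = H, u9 = H

u0 = in0 XOR in2 = L XOR L = L
u1 = in1 NOR u0 = L NOR L = H
u2 = in1 NAND u1 = L NAND H = H
u3 = in2 NOR u2 = L NOR H = L
u4 = u3 XOR u2 = L XOR H = H
u5 = u4 OR in1 OR in2 = H OR L OR L = H
u9 = NOT in2 = NOT L = H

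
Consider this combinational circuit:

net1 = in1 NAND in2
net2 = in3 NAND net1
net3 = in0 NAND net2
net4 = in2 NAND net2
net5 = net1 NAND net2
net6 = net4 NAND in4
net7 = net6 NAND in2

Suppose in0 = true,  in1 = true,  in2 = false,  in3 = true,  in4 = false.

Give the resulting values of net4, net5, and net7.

net4 = true, net5 = true, net7 = true

net1 = in1 NAND in2 = true NAND false = true
net2 = in3 NAND net1 = true NAND true = false
net4 = in2 NAND net2 = false NAND false = true
net5 = net1 NAND net2 = true NAND false = true
net6 = net4 NAND in4 = true NAND false = true
net7 = net6 NAND in2 = true NAND false = true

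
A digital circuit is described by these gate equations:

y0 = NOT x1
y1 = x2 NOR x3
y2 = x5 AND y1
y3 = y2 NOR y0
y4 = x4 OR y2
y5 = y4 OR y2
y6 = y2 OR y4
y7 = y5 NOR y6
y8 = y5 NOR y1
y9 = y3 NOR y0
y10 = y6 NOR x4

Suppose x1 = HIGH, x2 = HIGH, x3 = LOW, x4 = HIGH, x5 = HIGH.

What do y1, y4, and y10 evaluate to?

y1 = LOW  y4 = HIGH  y10 = LOW

y1 = x2 NOR x3 = HIGH NOR LOW = LOW
y2 = x5 AND y1 = HIGH AND LOW = LOW
y4 = x4 OR y2 = HIGH OR LOW = HIGH
y6 = y2 OR y4 = LOW OR HIGH = HIGH
y10 = y6 NOR x4 = HIGH NOR HIGH = LOW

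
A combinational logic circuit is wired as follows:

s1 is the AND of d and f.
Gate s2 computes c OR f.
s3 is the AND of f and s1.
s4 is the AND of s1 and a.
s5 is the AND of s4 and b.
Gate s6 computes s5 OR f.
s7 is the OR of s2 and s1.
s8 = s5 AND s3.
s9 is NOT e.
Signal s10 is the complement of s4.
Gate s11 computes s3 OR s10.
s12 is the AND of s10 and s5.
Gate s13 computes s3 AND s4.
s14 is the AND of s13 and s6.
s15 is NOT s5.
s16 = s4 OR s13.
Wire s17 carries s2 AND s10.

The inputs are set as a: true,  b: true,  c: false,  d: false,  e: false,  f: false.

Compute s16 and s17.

s1 = d AND f = false AND false = false
s2 = c OR f = false OR false = false
s3 = f AND s1 = false AND false = false
s4 = s1 AND a = false AND true = false
s10 = NOT s4 = NOT false = true
s13 = s3 AND s4 = false AND false = false
s16 = s4 OR s13 = false OR false = false
s17 = s2 AND s10 = false AND true = false

s16 = false  s17 = false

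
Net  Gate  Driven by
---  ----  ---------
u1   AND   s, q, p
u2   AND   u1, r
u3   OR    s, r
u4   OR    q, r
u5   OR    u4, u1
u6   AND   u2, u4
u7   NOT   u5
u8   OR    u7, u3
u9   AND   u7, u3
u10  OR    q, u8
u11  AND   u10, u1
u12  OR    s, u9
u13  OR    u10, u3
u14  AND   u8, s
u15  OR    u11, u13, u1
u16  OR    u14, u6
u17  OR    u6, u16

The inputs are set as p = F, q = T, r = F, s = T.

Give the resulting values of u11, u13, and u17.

u11 = F, u13 = T, u17 = T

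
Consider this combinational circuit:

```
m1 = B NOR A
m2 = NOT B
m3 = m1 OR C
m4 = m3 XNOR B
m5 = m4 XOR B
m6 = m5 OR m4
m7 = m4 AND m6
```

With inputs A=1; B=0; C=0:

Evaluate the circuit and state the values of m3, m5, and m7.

m3 = 0  m5 = 1  m7 = 1

m1 = B NOR A = 0 NOR 1 = 0
m3 = m1 OR C = 0 OR 0 = 0
m4 = m3 XNOR B = 0 XNOR 0 = 1
m5 = m4 XOR B = 1 XOR 0 = 1
m6 = m5 OR m4 = 1 OR 1 = 1
m7 = m4 AND m6 = 1 AND 1 = 1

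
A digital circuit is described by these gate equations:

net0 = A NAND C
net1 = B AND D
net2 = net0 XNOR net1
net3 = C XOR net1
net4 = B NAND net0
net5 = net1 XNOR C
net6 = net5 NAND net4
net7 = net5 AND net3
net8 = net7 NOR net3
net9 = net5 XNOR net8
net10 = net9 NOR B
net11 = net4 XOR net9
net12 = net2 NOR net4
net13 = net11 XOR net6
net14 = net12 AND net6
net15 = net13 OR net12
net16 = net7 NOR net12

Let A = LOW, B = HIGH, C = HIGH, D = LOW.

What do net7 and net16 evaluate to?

net0 = A NAND C = LOW NAND HIGH = HIGH
net1 = B AND D = HIGH AND LOW = LOW
net2 = net0 XNOR net1 = HIGH XNOR LOW = LOW
net3 = C XOR net1 = HIGH XOR LOW = HIGH
net4 = B NAND net0 = HIGH NAND HIGH = LOW
net5 = net1 XNOR C = LOW XNOR HIGH = LOW
net7 = net5 AND net3 = LOW AND HIGH = LOW
net12 = net2 NOR net4 = LOW NOR LOW = HIGH
net16 = net7 NOR net12 = LOW NOR HIGH = LOW

net7 = LOW  net16 = LOW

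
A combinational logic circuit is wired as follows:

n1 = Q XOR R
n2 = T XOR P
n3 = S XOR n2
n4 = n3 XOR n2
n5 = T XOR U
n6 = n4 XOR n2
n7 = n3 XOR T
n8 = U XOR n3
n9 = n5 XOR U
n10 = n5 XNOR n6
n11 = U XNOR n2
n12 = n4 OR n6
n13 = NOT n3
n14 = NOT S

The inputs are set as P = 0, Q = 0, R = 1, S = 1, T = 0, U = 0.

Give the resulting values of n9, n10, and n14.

n9 = 0  n10 = 0  n14 = 0

n2 = T XOR P = 0 XOR 0 = 0
n3 = S XOR n2 = 1 XOR 0 = 1
n4 = n3 XOR n2 = 1 XOR 0 = 1
n5 = T XOR U = 0 XOR 0 = 0
n6 = n4 XOR n2 = 1 XOR 0 = 1
n9 = n5 XOR U = 0 XOR 0 = 0
n10 = n5 XNOR n6 = 0 XNOR 1 = 0
n14 = NOT S = NOT 1 = 0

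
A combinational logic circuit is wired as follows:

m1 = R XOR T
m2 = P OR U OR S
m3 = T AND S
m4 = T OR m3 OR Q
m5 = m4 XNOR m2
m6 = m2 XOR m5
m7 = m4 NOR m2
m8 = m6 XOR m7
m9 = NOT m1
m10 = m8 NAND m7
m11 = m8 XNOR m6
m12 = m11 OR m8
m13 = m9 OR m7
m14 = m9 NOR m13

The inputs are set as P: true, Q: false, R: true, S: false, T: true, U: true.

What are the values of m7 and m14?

m7 = false; m14 = false

m1 = R XOR T = true XOR true = false
m2 = P OR U OR S = true OR true OR false = true
m3 = T AND S = true AND false = false
m4 = T OR m3 OR Q = true OR false OR false = true
m7 = m4 NOR m2 = true NOR true = false
m9 = NOT m1 = NOT false = true
m13 = m9 OR m7 = true OR false = true
m14 = m9 NOR m13 = true NOR true = false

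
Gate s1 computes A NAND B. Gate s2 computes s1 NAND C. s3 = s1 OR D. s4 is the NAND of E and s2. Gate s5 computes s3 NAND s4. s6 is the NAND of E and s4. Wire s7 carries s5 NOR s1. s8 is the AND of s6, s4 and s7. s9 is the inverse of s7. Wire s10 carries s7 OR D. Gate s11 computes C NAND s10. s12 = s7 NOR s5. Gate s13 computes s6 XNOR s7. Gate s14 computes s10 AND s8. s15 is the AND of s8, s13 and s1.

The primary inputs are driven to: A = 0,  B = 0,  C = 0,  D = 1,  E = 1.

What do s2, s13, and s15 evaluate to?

s2 = 1; s13 = 0; s15 = 0

s1 = A NAND B = 0 NAND 0 = 1
s2 = s1 NAND C = 1 NAND 0 = 1
s3 = s1 OR D = 1 OR 1 = 1
s4 = E NAND s2 = 1 NAND 1 = 0
s5 = s3 NAND s4 = 1 NAND 0 = 1
s6 = E NAND s4 = 1 NAND 0 = 1
s7 = s5 NOR s1 = 1 NOR 1 = 0
s8 = s6 AND s4 AND s7 = 1 AND 0 AND 0 = 0
s13 = s6 XNOR s7 = 1 XNOR 0 = 0
s15 = s8 AND s13 AND s1 = 0 AND 0 AND 1 = 0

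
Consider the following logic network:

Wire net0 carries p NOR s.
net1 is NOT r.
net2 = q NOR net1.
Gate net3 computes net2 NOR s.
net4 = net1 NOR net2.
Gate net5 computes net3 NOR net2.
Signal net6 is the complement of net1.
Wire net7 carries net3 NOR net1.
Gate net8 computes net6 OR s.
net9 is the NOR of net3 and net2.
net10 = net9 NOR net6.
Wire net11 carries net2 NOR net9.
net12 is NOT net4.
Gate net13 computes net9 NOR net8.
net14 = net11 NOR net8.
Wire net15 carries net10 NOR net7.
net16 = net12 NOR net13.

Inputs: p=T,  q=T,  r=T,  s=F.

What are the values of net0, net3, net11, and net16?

net0 = F, net3 = T, net11 = T, net16 = T

net0 = p NOR s = T NOR F = F
net1 = NOT r = NOT T = F
net2 = q NOR net1 = T NOR F = F
net3 = net2 NOR s = F NOR F = T
net4 = net1 NOR net2 = F NOR F = T
net6 = NOT net1 = NOT F = T
net8 = net6 OR s = T OR F = T
net9 = net3 NOR net2 = T NOR F = F
net11 = net2 NOR net9 = F NOR F = T
net12 = NOT net4 = NOT T = F
net13 = net9 NOR net8 = F NOR T = F
net16 = net12 NOR net13 = F NOR F = T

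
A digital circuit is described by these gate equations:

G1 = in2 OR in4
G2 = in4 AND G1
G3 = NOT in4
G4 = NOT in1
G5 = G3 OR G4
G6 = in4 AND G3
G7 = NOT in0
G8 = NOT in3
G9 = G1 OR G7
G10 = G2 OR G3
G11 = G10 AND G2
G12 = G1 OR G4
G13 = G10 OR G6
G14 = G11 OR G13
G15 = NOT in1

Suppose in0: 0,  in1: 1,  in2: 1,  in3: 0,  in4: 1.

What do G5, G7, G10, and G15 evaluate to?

G5 = 0, G7 = 1, G10 = 1, G15 = 0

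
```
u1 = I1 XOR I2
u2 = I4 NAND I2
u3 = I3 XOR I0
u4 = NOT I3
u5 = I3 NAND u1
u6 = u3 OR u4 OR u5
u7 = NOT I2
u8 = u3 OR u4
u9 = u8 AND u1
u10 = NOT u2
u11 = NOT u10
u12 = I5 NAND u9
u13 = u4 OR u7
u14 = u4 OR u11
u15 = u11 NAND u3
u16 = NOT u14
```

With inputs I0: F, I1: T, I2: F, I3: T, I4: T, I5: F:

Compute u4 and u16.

u2 = I4 NAND I2 = T NAND F = T
u4 = NOT I3 = NOT T = F
u10 = NOT u2 = NOT T = F
u11 = NOT u10 = NOT F = T
u14 = u4 OR u11 = F OR T = T
u16 = NOT u14 = NOT T = F

u4 = F, u16 = F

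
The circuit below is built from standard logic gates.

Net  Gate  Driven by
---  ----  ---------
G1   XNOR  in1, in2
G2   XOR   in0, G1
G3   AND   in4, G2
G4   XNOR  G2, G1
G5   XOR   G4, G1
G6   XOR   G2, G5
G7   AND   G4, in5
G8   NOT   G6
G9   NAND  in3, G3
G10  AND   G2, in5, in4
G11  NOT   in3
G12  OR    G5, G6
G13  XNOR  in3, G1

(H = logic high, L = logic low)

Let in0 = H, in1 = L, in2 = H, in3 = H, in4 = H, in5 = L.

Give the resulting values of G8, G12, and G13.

G8 = L  G12 = H  G13 = L

G1 = in1 XNOR in2 = L XNOR H = L
G2 = in0 XOR G1 = H XOR L = H
G4 = G2 XNOR G1 = H XNOR L = L
G5 = G4 XOR G1 = L XOR L = L
G6 = G2 XOR G5 = H XOR L = H
G8 = NOT G6 = NOT H = L
G12 = G5 OR G6 = L OR H = H
G13 = in3 XNOR G1 = H XNOR L = L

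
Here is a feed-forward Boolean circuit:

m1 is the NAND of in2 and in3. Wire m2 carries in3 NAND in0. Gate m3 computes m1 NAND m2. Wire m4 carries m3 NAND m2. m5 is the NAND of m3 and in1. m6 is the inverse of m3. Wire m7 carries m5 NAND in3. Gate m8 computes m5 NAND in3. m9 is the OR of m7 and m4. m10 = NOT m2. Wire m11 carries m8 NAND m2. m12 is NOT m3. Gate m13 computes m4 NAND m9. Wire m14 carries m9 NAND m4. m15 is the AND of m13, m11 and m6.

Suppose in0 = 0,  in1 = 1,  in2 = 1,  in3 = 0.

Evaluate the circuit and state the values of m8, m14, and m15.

m8 = 1, m14 = 0, m15 = 0

m1 = in2 NAND in3 = 1 NAND 0 = 1
m2 = in3 NAND in0 = 0 NAND 0 = 1
m3 = m1 NAND m2 = 1 NAND 1 = 0
m4 = m3 NAND m2 = 0 NAND 1 = 1
m5 = m3 NAND in1 = 0 NAND 1 = 1
m6 = NOT m3 = NOT 0 = 1
m7 = m5 NAND in3 = 1 NAND 0 = 1
m8 = m5 NAND in3 = 1 NAND 0 = 1
m9 = m7 OR m4 = 1 OR 1 = 1
m11 = m8 NAND m2 = 1 NAND 1 = 0
m13 = m4 NAND m9 = 1 NAND 1 = 0
m14 = m9 NAND m4 = 1 NAND 1 = 0
m15 = m13 AND m11 AND m6 = 0 AND 0 AND 1 = 0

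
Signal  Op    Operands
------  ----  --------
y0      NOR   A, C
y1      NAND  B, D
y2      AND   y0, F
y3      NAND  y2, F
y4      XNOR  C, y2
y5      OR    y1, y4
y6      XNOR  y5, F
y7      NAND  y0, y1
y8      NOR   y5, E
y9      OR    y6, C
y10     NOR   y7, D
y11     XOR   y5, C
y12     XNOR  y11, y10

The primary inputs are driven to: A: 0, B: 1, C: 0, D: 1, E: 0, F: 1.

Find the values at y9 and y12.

y9 = 0, y12 = 1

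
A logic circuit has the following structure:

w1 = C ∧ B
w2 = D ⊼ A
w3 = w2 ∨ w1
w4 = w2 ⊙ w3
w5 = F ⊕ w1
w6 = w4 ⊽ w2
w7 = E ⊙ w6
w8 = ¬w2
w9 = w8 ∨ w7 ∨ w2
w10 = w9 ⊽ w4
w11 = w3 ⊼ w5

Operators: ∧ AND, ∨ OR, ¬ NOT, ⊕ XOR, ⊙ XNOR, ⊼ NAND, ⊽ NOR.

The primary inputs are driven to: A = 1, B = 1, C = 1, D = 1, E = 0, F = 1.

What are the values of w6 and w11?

w1 = C AND B = 1 AND 1 = 1
w2 = D NAND A = 1 NAND 1 = 0
w3 = w2 OR w1 = 0 OR 1 = 1
w4 = w2 XNOR w3 = 0 XNOR 1 = 0
w5 = F XOR w1 = 1 XOR 1 = 0
w6 = w4 NOR w2 = 0 NOR 0 = 1
w11 = w3 NAND w5 = 1 NAND 0 = 1

w6 = 1; w11 = 1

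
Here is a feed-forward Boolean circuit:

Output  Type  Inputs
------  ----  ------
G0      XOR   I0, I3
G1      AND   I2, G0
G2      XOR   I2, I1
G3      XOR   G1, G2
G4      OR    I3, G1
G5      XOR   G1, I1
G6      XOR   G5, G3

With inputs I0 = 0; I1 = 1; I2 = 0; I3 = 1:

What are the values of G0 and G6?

G0 = I0 XOR I3 = 0 XOR 1 = 1
G1 = I2 AND G0 = 0 AND 1 = 0
G2 = I2 XOR I1 = 0 XOR 1 = 1
G3 = G1 XOR G2 = 0 XOR 1 = 1
G5 = G1 XOR I1 = 0 XOR 1 = 1
G6 = G5 XOR G3 = 1 XOR 1 = 0

G0 = 1; G6 = 0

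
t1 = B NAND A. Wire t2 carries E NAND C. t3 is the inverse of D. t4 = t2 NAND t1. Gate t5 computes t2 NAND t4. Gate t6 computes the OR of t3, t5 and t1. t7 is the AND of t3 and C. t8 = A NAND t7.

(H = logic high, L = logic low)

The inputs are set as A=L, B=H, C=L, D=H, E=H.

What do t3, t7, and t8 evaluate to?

t3 = L, t7 = L, t8 = H

t3 = NOT D = NOT H = L
t7 = t3 AND C = L AND L = L
t8 = A NAND t7 = L NAND L = H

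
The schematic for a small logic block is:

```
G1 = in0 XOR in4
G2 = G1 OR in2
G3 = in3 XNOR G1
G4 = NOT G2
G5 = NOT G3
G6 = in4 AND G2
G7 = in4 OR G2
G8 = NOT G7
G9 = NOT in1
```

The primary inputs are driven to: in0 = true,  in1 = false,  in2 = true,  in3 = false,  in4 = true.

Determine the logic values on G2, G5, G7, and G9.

G1 = in0 XOR in4 = true XOR true = false
G2 = G1 OR in2 = false OR true = true
G3 = in3 XNOR G1 = false XNOR false = true
G5 = NOT G3 = NOT true = false
G7 = in4 OR G2 = true OR true = true
G9 = NOT in1 = NOT false = true

G2 = true  G5 = false  G7 = true  G9 = true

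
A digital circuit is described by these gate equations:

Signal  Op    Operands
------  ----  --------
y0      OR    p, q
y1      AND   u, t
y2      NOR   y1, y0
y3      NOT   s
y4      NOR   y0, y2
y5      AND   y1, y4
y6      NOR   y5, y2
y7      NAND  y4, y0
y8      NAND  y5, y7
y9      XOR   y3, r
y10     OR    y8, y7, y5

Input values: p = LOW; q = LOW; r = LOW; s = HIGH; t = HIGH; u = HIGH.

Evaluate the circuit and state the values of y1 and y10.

y1 = HIGH, y10 = HIGH

y0 = p OR q = LOW OR LOW = LOW
y1 = u AND t = HIGH AND HIGH = HIGH
y2 = y1 NOR y0 = HIGH NOR LOW = LOW
y4 = y0 NOR y2 = LOW NOR LOW = HIGH
y5 = y1 AND y4 = HIGH AND HIGH = HIGH
y7 = y4 NAND y0 = HIGH NAND LOW = HIGH
y8 = y5 NAND y7 = HIGH NAND HIGH = LOW
y10 = y8 OR y7 OR y5 = LOW OR HIGH OR HIGH = HIGH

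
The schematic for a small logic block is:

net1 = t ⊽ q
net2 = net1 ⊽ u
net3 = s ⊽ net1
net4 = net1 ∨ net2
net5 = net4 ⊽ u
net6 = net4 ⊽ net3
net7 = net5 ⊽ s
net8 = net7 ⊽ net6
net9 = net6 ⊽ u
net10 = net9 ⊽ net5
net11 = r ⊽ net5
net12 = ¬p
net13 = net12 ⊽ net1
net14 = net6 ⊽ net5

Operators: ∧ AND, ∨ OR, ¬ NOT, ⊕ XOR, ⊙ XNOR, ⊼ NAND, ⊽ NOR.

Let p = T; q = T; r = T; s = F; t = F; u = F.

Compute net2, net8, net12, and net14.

net2 = T, net8 = F, net12 = F, net14 = T

net1 = t NOR q = F NOR T = F
net2 = net1 NOR u = F NOR F = T
net3 = s NOR net1 = F NOR F = T
net4 = net1 OR net2 = F OR T = T
net5 = net4 NOR u = T NOR F = F
net6 = net4 NOR net3 = T NOR T = F
net7 = net5 NOR s = F NOR F = T
net8 = net7 NOR net6 = T NOR F = F
net12 = NOT p = NOT T = F
net14 = net6 NOR net5 = F NOR F = T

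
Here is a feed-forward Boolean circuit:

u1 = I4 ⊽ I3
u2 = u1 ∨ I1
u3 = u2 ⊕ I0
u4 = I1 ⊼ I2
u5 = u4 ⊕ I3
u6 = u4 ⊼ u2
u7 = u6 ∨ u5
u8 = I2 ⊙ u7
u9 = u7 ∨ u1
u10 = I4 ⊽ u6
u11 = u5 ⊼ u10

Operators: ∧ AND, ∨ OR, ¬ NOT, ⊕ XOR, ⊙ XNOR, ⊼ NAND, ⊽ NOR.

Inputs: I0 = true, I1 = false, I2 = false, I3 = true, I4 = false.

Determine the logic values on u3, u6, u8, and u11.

u1 = I4 NOR I3 = false NOR true = false
u2 = u1 OR I1 = false OR false = false
u3 = u2 XOR I0 = false XOR true = true
u4 = I1 NAND I2 = false NAND false = true
u5 = u4 XOR I3 = true XOR true = false
u6 = u4 NAND u2 = true NAND false = true
u7 = u6 OR u5 = true OR false = true
u8 = I2 XNOR u7 = false XNOR true = false
u10 = I4 NOR u6 = false NOR true = false
u11 = u5 NAND u10 = false NAND false = true

u3 = true, u6 = true, u8 = false, u11 = true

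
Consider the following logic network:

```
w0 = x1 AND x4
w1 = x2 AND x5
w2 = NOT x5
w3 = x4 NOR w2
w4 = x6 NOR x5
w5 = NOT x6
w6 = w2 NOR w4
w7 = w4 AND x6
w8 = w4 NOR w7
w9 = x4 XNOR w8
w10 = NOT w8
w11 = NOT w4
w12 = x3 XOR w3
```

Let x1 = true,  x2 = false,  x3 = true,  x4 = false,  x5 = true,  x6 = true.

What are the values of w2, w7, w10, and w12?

w2 = NOT x5 = NOT true = false
w3 = x4 NOR w2 = false NOR false = true
w4 = x6 NOR x5 = true NOR true = false
w7 = w4 AND x6 = false AND true = false
w8 = w4 NOR w7 = false NOR false = true
w10 = NOT w8 = NOT true = false
w12 = x3 XOR w3 = true XOR true = false

w2 = false; w7 = false; w10 = false; w12 = false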